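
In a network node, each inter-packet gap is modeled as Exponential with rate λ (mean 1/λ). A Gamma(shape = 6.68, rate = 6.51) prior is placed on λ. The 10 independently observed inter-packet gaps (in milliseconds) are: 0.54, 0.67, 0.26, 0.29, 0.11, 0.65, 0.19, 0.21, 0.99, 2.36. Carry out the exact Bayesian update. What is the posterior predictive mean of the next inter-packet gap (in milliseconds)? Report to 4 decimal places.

0.8151

With a Gamma(shape α, rate β) prior on the exponential rate λ, the posterior after n observations with total T = Σxᵢ is Gamma(α+n, β+T).
Sum of observations T = 6.27 milliseconds; n = 10.
Posterior: Gamma(6.68+10, 6.51+6.27) = Gamma(16.68, 12.78).
The predictive distribution for the next observation is Lomax; its mean is β/(α−1) = 12.78/15.68 = 0.8151.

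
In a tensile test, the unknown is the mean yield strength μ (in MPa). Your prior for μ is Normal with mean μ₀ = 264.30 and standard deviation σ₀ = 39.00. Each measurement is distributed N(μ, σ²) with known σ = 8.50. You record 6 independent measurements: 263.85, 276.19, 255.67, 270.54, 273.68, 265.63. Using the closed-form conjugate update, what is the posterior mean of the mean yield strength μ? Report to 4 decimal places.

For Normal data with known variance σ², a Normal(μ₀, σ₀²) prior on μ is conjugate. Posterior precision = 1/σ₀² + n/σ²; posterior mean is the precision-weighted average of μ₀ and x̄.
Σxᵢ = 263.85 + 276.19 + 255.67 + 270.54 + 273.68 + 265.63 = 1605.56, so n·x̄ = 1605.56.
σ₀² = 39.00² = 1521, σ² = 8.50² = 72.25; σ² + n·σ₀² = 72.25 + 6·1521 = 9198.25.
Posterior mean = (μ₀/σ₀² + n·x̄/σ²)/(1/σ₀² + n/σ²) = (σ²·μ₀ + σ₀²·n·x̄)/(σ² + n·σ₀²) = (72.25·264.30 + 1521·1605.56)/9198.25 = 2461152.435/9198.25 = 267.5675.

267.5675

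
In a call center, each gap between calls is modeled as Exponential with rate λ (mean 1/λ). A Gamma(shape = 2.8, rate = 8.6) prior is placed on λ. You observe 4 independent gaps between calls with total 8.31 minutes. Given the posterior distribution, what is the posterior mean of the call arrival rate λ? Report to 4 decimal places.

0.4021

With a Gamma(shape α, rate β) prior on the exponential rate λ, the posterior after n observations with total T = Σxᵢ is Gamma(α+n, β+T).
Posterior: Gamma(2.8+4, 8.6+8.31) = Gamma(6.8, 16.91).
Posterior mean of λ = α/β = 6.8/16.91 = 0.4021.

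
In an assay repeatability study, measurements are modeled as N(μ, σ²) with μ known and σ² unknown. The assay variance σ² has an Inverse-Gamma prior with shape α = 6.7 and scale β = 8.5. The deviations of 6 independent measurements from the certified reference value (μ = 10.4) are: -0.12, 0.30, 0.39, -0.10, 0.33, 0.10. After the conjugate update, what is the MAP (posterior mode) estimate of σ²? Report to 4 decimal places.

0.8124

With known mean μ and an Inverse-Gamma(α, β) prior on σ², the Normal likelihood is conjugate: posterior is Inv-Gamma(α + n/2, β + Σ(xᵢ−μ)²/2).
Σ(xᵢ−μ)² = (-0.12)² + (0.30)² + (0.39)² + (-0.10)² + (0.33)² + (0.10)² = 0.3854.
Posterior: Inv-Gamma(6.7 + 6/2, 8.5 + 0.3854/2) = Inv-Gamma(9.70, 8.69270).
Mode = β/(α+1) = 8.69270/10.70 = 0.8124.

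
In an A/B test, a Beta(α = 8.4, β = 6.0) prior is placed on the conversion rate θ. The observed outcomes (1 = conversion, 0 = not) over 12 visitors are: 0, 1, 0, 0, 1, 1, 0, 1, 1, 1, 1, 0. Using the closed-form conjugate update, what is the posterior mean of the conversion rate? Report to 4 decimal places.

The Beta prior is conjugate to a Binomial/Bernoulli likelihood; the update adds successes to α and failures to β.
Posterior: Beta(α+k, β+n−k) = Beta(8.4+7, 6.0+5) = Beta(15.4, 11.0).
Posterior mean = α/(α+β) = 15.4/26.4 = 0.5833.

0.5833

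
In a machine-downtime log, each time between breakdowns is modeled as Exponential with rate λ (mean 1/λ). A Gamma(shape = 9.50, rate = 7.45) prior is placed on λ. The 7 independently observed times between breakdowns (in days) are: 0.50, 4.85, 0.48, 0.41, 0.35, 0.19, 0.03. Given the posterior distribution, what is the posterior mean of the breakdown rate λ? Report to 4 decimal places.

1.1571

With a Gamma(shape α, rate β) prior on the exponential rate λ, the posterior after n observations with total T = Σxᵢ is Gamma(α+n, β+T).
Sum of observations T = 6.81 days; n = 7.
Posterior: Gamma(9.50+7, 7.45+6.81) = Gamma(16.50, 14.26).
Posterior mean of λ = α/β = 16.50/14.26 = 1.1571.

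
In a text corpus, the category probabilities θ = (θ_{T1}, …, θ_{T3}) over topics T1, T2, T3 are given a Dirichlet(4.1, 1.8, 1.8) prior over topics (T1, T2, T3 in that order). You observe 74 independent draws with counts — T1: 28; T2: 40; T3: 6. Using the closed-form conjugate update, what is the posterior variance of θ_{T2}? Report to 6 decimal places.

The Dirichlet prior is conjugate to the Multinomial likelihood: each posterior αⱼ = prior αⱼ + observed count nⱼ.
Posterior concentration: (32.1, 41.8, 7.8), total = 81.7.
Var[θ_j] = α_j(Σα−α_j)/((Σα)²(Σα+1)) = 41.8·39.9/(81.7²·82.7) = 0.003021.

0.003021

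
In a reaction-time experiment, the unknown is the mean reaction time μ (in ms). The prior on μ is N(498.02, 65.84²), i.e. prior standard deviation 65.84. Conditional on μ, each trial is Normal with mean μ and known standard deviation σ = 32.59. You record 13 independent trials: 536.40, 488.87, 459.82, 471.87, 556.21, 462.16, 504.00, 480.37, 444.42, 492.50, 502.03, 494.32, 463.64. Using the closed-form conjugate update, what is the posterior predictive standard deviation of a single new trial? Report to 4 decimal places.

For Normal data with known variance σ², a Normal(μ₀, σ₀²) prior on μ is conjugate. Posterior precision = 1/σ₀² + n/σ²; posterior mean is the precision-weighted average of μ₀ and x̄.
σ₀² = 65.84² = 4334.9056, σ² = 32.59² = 1062.1081; σ² + n·σ₀² = 1062.1081 + 13·4334.9056 = 57415.8809.
Posterior precision = 1/σ₀² + n/σ² = 1/4334.9056 + 13/1062.1081 = (σ² + n·σ₀²)/(σ₀²σ²) = 57415.8809/(4334.9056·1062.1081); posterior variance σₙ² = σ₀²σ²/(σ² + n·σ₀²) = 4334.9056·1062.1081/57415.8809 = 80.189283.
Predictive variance for one new observation = σₙ² + σ² = 4334.9056·1062.1081/57415.8809 + 1062.1081 = σ²·(σ₀² + 57415.8809)/57415.8809 = 1062.1081·61750.7865/57415.8809 = 1142.297383; SD = √(1062.1081·61750.7865/57415.8809) = 33.7979.

33.7979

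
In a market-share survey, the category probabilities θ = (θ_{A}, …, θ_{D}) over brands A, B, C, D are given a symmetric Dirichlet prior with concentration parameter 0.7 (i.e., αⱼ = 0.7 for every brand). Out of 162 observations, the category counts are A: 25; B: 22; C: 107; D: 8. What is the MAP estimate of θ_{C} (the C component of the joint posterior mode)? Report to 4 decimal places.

The Dirichlet prior is conjugate to the Multinomial likelihood: each posterior αⱼ = prior αⱼ + observed count nⱼ.
Posterior concentration: (25.7, 22.7, 107.7, 8.7), total = 164.8.
Joint mode component: (α_{C}−1)/(Σα−K) = 106.7/160.8 = 0.6636.

0.6636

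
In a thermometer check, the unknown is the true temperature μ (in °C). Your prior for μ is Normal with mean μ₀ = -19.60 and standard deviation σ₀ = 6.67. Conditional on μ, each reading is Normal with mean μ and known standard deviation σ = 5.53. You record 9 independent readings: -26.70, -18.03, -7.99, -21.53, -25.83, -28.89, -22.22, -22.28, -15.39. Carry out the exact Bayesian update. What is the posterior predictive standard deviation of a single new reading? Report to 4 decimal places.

For Normal data with known variance σ², a Normal(μ₀, σ₀²) prior on μ is conjugate. Posterior precision = 1/σ₀² + n/σ²; posterior mean is the precision-weighted average of μ₀ and x̄.
σ₀² = 6.67² = 44.4889, σ² = 5.53² = 30.5809; σ² + n·σ₀² = 30.5809 + 9·44.4889 = 430.981.
Posterior precision = 1/σ₀² + n/σ² = 1/44.4889 + 9/30.5809 = (σ² + n·σ₀²)/(σ₀²σ²) = 430.981/(44.4889·30.5809); posterior variance σₙ² = σ₀²σ²/(σ² + n·σ₀²) = 44.4889·30.5809/430.981 = 3.156776.
Predictive variance for one new observation = σₙ² + σ² = 44.4889·30.5809/430.981 + 30.5809 = σ²·(σ₀² + 430.981)/430.981 = 30.5809·475.4699/430.981 = 33.737676; SD = √(30.5809·475.4699/430.981) = 5.8084.

5.8084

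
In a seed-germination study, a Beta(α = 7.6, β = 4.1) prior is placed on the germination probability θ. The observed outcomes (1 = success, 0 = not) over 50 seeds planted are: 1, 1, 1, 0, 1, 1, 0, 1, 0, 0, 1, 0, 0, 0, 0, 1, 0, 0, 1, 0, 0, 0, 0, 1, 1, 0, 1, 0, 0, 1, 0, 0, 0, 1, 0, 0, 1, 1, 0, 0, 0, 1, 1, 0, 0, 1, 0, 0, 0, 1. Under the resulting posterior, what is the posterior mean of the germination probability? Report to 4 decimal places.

The Beta prior is conjugate to a Binomial/Bernoulli likelihood; the update adds successes to α and failures to β.
Posterior: Beta(α+k, β+n−k) = Beta(7.6+20, 4.1+30) = Beta(27.6, 34.1).
Posterior mean = α/(α+β) = 27.6/61.7 = 0.4473.

0.4473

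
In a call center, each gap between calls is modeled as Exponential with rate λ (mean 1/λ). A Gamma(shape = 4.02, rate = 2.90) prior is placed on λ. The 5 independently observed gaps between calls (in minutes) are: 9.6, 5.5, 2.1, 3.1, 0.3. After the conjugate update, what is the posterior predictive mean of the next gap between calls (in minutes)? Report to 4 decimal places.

2.9302

With a Gamma(shape α, rate β) prior on the exponential rate λ, the posterior after n observations with total T = Σxᵢ is Gamma(α+n, β+T).
Sum of observations T = 20.6 minutes; n = 5.
Posterior: Gamma(4.02+5, 2.90+20.6) = Gamma(9.02, 23.50).
The predictive distribution for the next observation is Lomax; its mean is β/(α−1) = 23.50/8.02 = 2.9302.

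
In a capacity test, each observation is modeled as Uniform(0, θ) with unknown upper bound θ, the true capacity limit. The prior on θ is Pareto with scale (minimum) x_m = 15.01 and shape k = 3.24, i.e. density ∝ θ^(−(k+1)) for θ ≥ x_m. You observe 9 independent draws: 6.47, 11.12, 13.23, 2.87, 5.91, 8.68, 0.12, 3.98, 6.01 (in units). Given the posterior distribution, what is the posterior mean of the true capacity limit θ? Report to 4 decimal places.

A Pareto(scale x_m, shape k) prior on the upper bound θ of Uniform(0, θ) is conjugate: posterior is Pareto(max(x_m, max xᵢ), k + n).
Sample maximum = 13.23; prior scale x_m = 15.01 → posterior scale = max = 15.01.
Posterior shape = 3.24 + 9 = 12.24.
E[θ|data] = k·x_m/(k−1) = 12.24·15.01/11.24 = 16.3454.

16.3454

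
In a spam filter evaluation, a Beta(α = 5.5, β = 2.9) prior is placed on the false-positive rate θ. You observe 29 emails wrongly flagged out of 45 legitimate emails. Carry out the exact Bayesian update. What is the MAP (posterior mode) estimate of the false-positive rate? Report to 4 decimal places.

0.6518

The Beta prior is conjugate to a Binomial/Bernoulli likelihood; the update adds successes to α and failures to β.
Posterior: Beta(α+k, β+n−k) = Beta(5.5+29, 2.9+16) = Beta(34.5, 18.9).
Mode of Beta(a,b) for a,b>1 is (a−1)/(a+b−2) = 33.5/51.4 = 0.6518.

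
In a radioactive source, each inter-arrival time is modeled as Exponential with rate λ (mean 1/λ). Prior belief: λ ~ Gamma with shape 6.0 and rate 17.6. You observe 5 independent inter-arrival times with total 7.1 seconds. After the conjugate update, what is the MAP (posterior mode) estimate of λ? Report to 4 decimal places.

0.4049

With a Gamma(shape α, rate β) prior on the exponential rate λ, the posterior after n observations with total T = Σxᵢ is Gamma(α+n, β+T).
Posterior: Gamma(6.0+5, 17.6+7.1) = Gamma(11.0, 24.7).
Mode = (α−1)/β = 0.4049.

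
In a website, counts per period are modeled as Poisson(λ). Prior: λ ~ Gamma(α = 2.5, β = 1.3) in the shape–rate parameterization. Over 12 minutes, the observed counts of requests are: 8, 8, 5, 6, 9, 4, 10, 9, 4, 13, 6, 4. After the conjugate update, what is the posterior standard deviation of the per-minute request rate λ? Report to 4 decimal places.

With a Gamma(shape α, rate β) prior, the Poisson likelihood is conjugate: the posterior is Gamma(α + ΣXᵢ, β + n).
Sum of counts S = 86 over n = 12 minutes.
Posterior: Gamma(α+S, β+n) = Gamma(2.5+86, 1.3+12) = Gamma(88.5, 13.3).
SD = √α/β = √88.5/13.3 = 0.7073.

0.7073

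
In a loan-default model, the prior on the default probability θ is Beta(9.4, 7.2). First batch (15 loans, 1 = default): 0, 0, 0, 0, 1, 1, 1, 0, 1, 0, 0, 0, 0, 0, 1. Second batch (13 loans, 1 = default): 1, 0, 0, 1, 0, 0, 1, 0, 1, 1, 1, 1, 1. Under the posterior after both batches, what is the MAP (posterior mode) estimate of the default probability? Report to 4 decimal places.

0.5023

The Beta prior is conjugate to a Binomial/Bernoulli likelihood; the update adds successes to α and failures to β.
After batch 1: Beta(9.4+5, 7.2+10) = Beta(14.4, 17.2).
After batch 2: Beta(14.4+8, 17.2+5) = Beta(22.4, 22.2).
Mode of Beta(a,b) for a,b>1 is (a−1)/(a+b−2) = 21.4/42.6 = 0.5023.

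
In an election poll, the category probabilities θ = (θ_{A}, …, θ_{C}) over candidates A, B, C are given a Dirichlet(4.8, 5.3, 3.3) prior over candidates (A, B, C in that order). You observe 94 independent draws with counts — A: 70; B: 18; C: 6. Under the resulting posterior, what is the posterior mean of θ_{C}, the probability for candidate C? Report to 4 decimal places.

0.0866

The Dirichlet prior is conjugate to the Multinomial likelihood: each posterior αⱼ = prior αⱼ + observed count nⱼ.
Posterior concentration: (74.8, 23.3, 9.3), total = 107.4.
E[θ_{C}|data] = α_{C}/Σα = 9.3/107.4 = 0.0866.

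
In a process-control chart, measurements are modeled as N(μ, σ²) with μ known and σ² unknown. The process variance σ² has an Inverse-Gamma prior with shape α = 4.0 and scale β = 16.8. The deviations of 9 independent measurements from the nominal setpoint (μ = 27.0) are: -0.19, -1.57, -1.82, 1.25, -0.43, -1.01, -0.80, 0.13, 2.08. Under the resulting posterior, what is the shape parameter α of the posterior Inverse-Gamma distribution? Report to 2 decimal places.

8.50

With known mean μ and an Inverse-Gamma(α, β) prior on σ², the Normal likelihood is conjugate: posterior is Inv-Gamma(α + n/2, β + Σ(xᵢ−μ)²/2).
Σ(xᵢ−μ)² = (-0.19)² + (-1.57)² + (-1.82)² + (1.25)² + (-0.43)² + (-1.01)² + (-0.80)² + (0.13)² + (2.08)² = 13.5642.
Posterior: Inv-Gamma(4.0 + 9/2, 16.8 + 13.5642/2) = Inv-Gamma(8.50, 23.58210).
Posterior α = 8.50.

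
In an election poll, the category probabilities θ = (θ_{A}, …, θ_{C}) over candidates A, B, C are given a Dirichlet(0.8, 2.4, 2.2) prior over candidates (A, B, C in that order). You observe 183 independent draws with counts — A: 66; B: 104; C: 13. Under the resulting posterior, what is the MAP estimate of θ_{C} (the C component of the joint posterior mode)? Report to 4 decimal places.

0.0766

The Dirichlet prior is conjugate to the Multinomial likelihood: each posterior αⱼ = prior αⱼ + observed count nⱼ.
Posterior concentration: (66.8, 106.4, 15.2), total = 188.4.
Joint mode component: (α_{C}−1)/(Σα−K) = 14.2/185.4 = 0.0766.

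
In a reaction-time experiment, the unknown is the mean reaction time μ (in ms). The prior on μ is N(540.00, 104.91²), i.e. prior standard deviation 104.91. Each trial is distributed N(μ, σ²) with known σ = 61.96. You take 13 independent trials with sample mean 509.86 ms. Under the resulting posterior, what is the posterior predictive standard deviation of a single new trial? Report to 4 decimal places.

For Normal data with known variance σ², a Normal(μ₀, σ₀²) prior on μ is conjugate. Posterior precision = 1/σ₀² + n/σ²; posterior mean is the precision-weighted average of μ₀ and x̄.
σ₀² = 104.91² = 11006.1081, σ² = 61.96² = 3839.0416; σ² + n·σ₀² = 3839.0416 + 13·11006.1081 = 146918.4469.
Posterior precision = 1/σ₀² + n/σ² = 1/11006.1081 + 13/3839.0416 = (σ² + n·σ₀²)/(σ₀²σ²) = 146918.4469/(11006.1081·3839.0416); posterior variance σₙ² = σ₀²σ²/(σ² + n·σ₀²) = 11006.1081·3839.0416/146918.4469 = 287.594293.
Predictive variance for one new observation = σₙ² + σ² = 11006.1081·3839.0416/146918.4469 + 3839.0416 = σ²·(σ₀² + 146918.4469)/146918.4469 = 3839.0416·157924.555/146918.4469 = 4126.635893; SD = √(3839.0416·157924.555/146918.4469) = 64.2389.

64.2389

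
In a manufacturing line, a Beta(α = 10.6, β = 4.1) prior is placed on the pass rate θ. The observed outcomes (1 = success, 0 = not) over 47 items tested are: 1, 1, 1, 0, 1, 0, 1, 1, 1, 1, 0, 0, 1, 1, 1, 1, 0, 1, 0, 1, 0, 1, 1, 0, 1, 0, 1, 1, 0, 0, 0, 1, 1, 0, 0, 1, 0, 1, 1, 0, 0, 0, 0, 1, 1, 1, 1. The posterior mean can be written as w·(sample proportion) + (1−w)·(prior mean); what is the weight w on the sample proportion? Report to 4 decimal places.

The Beta prior is conjugate to a Binomial/Bernoulli likelihood; the update adds successes to α and failures to β.
Posterior mean = (α₀+k)/(α₀+β₀+n) = [n/(α₀+β₀+n)]·(k/n) + [(α₀+β₀)/(α₀+β₀+n)]·α₀/(α₀+β₀), so only n and the prior enter the weight.
The weight on the data is w = n/(α₀+β₀+n) = 47/(10.6+4.1+47) = 47/61.7 = 0.7618.

0.7618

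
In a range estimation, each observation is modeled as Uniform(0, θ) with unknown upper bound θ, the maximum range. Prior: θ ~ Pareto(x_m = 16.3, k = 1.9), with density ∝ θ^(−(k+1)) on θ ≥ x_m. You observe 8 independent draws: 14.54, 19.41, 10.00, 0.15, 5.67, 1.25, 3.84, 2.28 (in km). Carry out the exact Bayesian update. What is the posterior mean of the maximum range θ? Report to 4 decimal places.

21.5909

A Pareto(scale x_m, shape k) prior on the upper bound θ of Uniform(0, θ) is conjugate: posterior is Pareto(max(x_m, max xᵢ), k + n).
Sample maximum = 19.41; prior scale x_m = 16.3 → posterior scale = max = 19.41.
Posterior shape = 1.9 + 8 = 9.9.
E[θ|data] = k·x_m/(k−1) = 9.9·19.41/8.9 = 21.5909.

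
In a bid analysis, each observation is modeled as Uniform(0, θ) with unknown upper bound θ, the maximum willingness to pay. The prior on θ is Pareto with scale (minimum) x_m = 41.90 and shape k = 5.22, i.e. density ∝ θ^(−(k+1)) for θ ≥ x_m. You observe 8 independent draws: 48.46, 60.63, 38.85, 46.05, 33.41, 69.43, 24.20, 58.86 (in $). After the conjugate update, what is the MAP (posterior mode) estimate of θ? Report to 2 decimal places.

A Pareto(scale x_m, shape k) prior on the upper bound θ of Uniform(0, θ) is conjugate: posterior is Pareto(max(x_m, max xᵢ), k + n).
Sample maximum = 69.43; prior scale x_m = 41.90 → posterior scale = max = 69.43.
Posterior shape = 5.22 + 8 = 13.22.
The Pareto density is decreasing on [x_m, ∞), so the mode is x_m = 69.43.

69.43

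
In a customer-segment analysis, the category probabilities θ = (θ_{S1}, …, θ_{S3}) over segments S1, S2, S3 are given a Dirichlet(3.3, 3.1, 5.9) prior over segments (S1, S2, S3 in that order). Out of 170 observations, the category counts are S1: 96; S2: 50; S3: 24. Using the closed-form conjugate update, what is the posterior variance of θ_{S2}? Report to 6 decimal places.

0.001126

The Dirichlet prior is conjugate to the Multinomial likelihood: each posterior αⱼ = prior αⱼ + observed count nⱼ.
Posterior concentration: (99.3, 53.1, 29.9), total = 182.3.
Var[θ_j] = α_j(Σα−α_j)/((Σα)²(Σα+1)) = 53.1·129.2/(182.3²·183.3) = 0.001126.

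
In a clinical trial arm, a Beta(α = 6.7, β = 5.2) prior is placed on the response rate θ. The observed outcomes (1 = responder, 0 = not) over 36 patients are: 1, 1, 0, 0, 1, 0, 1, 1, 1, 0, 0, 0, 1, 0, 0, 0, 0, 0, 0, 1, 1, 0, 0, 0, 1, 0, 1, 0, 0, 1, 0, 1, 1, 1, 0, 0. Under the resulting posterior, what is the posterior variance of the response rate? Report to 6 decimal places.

The Beta prior is conjugate to a Binomial/Bernoulli likelihood; the update adds successes to α and failures to β.
Posterior: Beta(α+k, β+n−k) = Beta(6.7+15, 5.2+21) = Beta(21.7, 26.2).
Var = αβ/((α+β)²(α+β+1)) = 21.7·26.2/(47.9²·48.9) = 0.005067.

0.005067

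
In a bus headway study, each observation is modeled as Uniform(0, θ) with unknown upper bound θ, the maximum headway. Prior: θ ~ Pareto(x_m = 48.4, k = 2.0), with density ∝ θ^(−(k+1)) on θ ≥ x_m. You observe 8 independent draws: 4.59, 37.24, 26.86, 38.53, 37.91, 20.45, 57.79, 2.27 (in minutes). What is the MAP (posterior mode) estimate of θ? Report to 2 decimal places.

57.79

A Pareto(scale x_m, shape k) prior on the upper bound θ of Uniform(0, θ) is conjugate: posterior is Pareto(max(x_m, max xᵢ), k + n).
Sample maximum = 57.79; prior scale x_m = 48.4 → posterior scale = max = 57.79.
Posterior shape = 2.0 + 8 = 10.0.
The Pareto density is decreasing on [x_m, ∞), so the mode is x_m = 57.79.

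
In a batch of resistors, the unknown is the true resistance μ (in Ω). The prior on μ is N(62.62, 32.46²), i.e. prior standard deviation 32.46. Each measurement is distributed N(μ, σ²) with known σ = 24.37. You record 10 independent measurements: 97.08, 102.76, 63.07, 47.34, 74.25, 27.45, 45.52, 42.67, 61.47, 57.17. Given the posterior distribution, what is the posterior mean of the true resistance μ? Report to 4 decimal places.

61.9176

For Normal data with known variance σ², a Normal(μ₀, σ₀²) prior on μ is conjugate. Posterior precision = 1/σ₀² + n/σ²; posterior mean is the precision-weighted average of μ₀ and x̄.
Σxᵢ = 97.08 + 102.76 + 63.07 + 47.34 + 74.25 + 27.45 + 45.52 + 42.67 + 61.47 + 57.17 = 618.78, so n·x̄ = 618.78.
σ₀² = 32.46² = 1053.6516, σ² = 24.37² = 593.8969; σ² + n·σ₀² = 593.8969 + 10·1053.6516 = 11130.4129.
Posterior mean = (μ₀/σ₀² + n·x̄/σ²)/(1/σ₀² + n/σ²) = (σ²·μ₀ + σ₀²·n·x̄)/(σ² + n·σ₀²) = (593.8969·62.62 + 1053.6516·618.78)/11130.4129 = 689168.360926/11130.4129 = 61.9176.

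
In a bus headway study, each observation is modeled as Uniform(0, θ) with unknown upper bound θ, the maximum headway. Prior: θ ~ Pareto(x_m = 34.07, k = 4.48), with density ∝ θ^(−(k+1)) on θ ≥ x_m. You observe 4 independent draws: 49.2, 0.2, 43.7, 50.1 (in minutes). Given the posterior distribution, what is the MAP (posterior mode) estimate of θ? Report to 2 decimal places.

50.10

A Pareto(scale x_m, shape k) prior on the upper bound θ of Uniform(0, θ) is conjugate: posterior is Pareto(max(x_m, max xᵢ), k + n).
Sample maximum = 50.1; prior scale x_m = 34.07 → posterior scale = max = 50.10.
Posterior shape = 4.48 + 4 = 8.48.
The Pareto density is decreasing on [x_m, ∞), so the mode is x_m = 50.10.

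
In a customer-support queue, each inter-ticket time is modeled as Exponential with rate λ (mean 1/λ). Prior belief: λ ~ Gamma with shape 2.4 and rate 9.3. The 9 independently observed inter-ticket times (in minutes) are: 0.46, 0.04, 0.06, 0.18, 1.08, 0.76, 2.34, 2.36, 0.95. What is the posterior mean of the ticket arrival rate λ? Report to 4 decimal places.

0.6503

With a Gamma(shape α, rate β) prior on the exponential rate λ, the posterior after n observations with total T = Σxᵢ is Gamma(α+n, β+T).
Sum of observations T = 8.23 minutes; n = 9.
Posterior: Gamma(2.4+9, 9.3+8.23) = Gamma(11.4, 17.53).
Posterior mean of λ = α/β = 11.4/17.53 = 0.6503.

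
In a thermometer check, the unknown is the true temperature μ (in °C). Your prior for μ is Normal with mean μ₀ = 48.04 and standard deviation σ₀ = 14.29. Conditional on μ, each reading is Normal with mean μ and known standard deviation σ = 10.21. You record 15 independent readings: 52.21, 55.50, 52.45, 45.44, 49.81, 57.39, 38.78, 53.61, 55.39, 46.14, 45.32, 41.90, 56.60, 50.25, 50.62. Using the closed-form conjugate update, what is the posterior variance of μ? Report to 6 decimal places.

6.720877

For Normal data with known variance σ², a Normal(μ₀, σ₀²) prior on μ is conjugate. Posterior precision = 1/σ₀² + n/σ²; posterior mean is the precision-weighted average of μ₀ and x̄.
σ₀² = 14.29² = 204.2041, σ² = 10.21² = 104.2441; σ² + n·σ₀² = 104.2441 + 15·204.2041 = 3167.3056.
Posterior precision = 1/σ₀² + n/σ² = 1/204.2041 + 15/104.2441 = (σ² + n·σ₀²)/(σ₀²σ²) = 3167.3056/(204.2041·104.2441); posterior variance σₙ² = σ₀²σ²/(σ² + n·σ₀²) = 204.2041·104.2441/3167.3056 = 6.720877.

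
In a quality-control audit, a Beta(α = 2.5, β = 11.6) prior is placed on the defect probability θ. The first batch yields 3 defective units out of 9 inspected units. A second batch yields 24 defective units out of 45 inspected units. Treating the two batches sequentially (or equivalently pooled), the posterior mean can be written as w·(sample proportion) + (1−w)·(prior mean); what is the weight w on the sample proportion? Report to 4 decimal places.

The Beta prior is conjugate to a Binomial/Bernoulli likelihood; the update adds successes to α and failures to β.
Total number of inspected units: n = 9 + 45 = 54.
Posterior mean = (α₀+k)/(α₀+β₀+n) = [n/(α₀+β₀+n)]·(k/n) + [(α₀+β₀)/(α₀+β₀+n)]·α₀/(α₀+β₀), so only n and the prior enter the weight.
The weight on the data is w = n/(α₀+β₀+n) = 54/(2.5+11.6+54) = 54/68.1 = 0.7930.

0.7930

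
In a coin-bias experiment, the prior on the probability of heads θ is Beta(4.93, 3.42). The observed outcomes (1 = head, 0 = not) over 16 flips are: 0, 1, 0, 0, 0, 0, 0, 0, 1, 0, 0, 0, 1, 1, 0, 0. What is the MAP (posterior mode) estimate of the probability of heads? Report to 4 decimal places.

The Beta prior is conjugate to a Binomial/Bernoulli likelihood; the update adds successes to α and failures to β.
Posterior: Beta(α+k, β+n−k) = Beta(4.93+4, 3.42+12) = Beta(8.93, 15.42).
Mode of Beta(a,b) for a,b>1 is (a−1)/(a+b−2) = 7.93/22.35 = 0.3548.

0.3548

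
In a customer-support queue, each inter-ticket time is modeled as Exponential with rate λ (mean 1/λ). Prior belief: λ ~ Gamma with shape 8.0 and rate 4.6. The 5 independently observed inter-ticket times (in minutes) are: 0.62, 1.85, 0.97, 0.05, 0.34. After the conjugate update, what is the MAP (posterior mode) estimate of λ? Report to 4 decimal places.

1.4235

With a Gamma(shape α, rate β) prior on the exponential rate λ, the posterior after n observations with total T = Σxᵢ is Gamma(α+n, β+T).
Sum of observations T = 3.83 minutes; n = 5.
Posterior: Gamma(8.0+5, 4.6+3.83) = Gamma(13.0, 8.43).
Mode = (α−1)/β = 1.4235.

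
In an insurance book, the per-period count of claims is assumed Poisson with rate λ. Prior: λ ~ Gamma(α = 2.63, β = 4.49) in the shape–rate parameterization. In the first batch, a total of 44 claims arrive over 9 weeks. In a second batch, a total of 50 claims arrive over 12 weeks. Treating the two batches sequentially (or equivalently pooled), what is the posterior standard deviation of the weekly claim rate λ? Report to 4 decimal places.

0.3856

With a Gamma(shape α, rate β) prior, the Poisson likelihood is conjugate: the posterior is Gamma(α + ΣXᵢ, β + n).
After batch 1: Gamma(α+S, β+n) = Gamma(2.63+44, 4.49+9) = Gamma(46.63, 13.49).
After batch 2: Gamma(α+S, β+n) = Gamma(46.63+50, 13.49+12) = Gamma(96.63, 25.49).
SD = √α/β = √96.63/25.49 = 0.3856.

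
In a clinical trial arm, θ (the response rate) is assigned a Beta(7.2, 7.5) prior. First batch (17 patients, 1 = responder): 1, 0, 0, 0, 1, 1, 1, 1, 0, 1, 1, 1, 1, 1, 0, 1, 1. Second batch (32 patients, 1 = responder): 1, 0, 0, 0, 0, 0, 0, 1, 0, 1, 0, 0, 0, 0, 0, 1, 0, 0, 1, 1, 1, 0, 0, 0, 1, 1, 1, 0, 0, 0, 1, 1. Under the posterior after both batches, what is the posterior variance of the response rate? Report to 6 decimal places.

The Beta prior is conjugate to a Binomial/Bernoulli likelihood; the update adds successes to α and failures to β.
After batch 1: Beta(7.2+12, 7.5+5) = Beta(19.2, 12.5).
After batch 2: Beta(19.2+12, 12.5+20) = Beta(31.2, 32.5).
Var = αβ/((α+β)²(α+β+1)) = 31.2·32.5/(63.7²·64.7) = 0.003862.

0.003862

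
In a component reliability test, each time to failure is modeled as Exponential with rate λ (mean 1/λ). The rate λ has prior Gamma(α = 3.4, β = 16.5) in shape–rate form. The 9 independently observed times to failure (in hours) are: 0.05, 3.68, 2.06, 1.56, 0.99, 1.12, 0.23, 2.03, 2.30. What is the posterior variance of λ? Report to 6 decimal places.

With a Gamma(shape α, rate β) prior on the exponential rate λ, the posterior after n observations with total T = Σxᵢ is Gamma(α+n, β+T).
Sum of observations T = 14.02 hours; n = 9.
Posterior: Gamma(3.4+9, 16.5+14.02) = Gamma(12.4, 30.52).
Var = α/β² = 0.013312.

0.013312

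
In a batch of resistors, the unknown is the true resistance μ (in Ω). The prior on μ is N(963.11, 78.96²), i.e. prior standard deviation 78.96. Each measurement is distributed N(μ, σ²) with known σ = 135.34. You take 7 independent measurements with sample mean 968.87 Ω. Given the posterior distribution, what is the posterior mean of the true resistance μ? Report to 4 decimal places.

For Normal data with known variance σ², a Normal(μ₀, σ₀²) prior on μ is conjugate. Posterior precision = 1/σ₀² + n/σ²; posterior mean is the precision-weighted average of μ₀ and x̄.
n·x̄ = 7·968.87 = 6782.09.
σ₀² = 78.96² = 6234.6816, σ² = 135.34² = 18316.9156; σ² + n·σ₀² = 18316.9156 + 7·6234.6816 = 61959.6868.
Posterior mean = (μ₀/σ₀² + n·x̄/σ²)/(1/σ₀² + n/σ²) = (σ²·μ₀ + σ₀²·n·x̄)/(σ² + n·σ₀²) = (18316.9156·963.11 + 6234.6816·6782.09)/61959.6868 = 59925376.31606/61959.6868 = 967.1672.

967.1672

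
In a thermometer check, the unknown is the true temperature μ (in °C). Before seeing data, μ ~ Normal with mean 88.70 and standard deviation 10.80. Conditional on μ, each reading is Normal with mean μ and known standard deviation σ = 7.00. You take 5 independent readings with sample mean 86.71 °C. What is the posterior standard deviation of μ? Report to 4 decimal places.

3.0067

For Normal data with known variance σ², a Normal(μ₀, σ₀²) prior on μ is conjugate. Posterior precision = 1/σ₀² + n/σ²; posterior mean is the precision-weighted average of μ₀ and x̄.
σ₀² = 10.80² = 116.64, σ² = 7.00² = 49; σ² + n·σ₀² = 49 + 5·116.64 = 632.2.
Posterior precision = 1/σ₀² + n/σ² = 1/116.64 + 5/49 = (σ² + n·σ₀²)/(σ₀²σ²) = 632.2/(116.64·49); posterior variance σₙ² = σ₀²σ²/(σ² + n·σ₀²) = 116.64·49/632.2 = 9.040430.
Posterior SD = √σₙ² = √(116.64·49/632.2) = 3.0067.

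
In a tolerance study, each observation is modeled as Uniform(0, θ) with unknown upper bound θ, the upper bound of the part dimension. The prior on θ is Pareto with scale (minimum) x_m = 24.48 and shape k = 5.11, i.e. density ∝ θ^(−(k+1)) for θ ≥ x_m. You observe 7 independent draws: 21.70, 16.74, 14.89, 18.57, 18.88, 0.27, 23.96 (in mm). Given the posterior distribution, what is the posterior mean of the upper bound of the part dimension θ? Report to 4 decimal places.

A Pareto(scale x_m, shape k) prior on the upper bound θ of Uniform(0, θ) is conjugate: posterior is Pareto(max(x_m, max xᵢ), k + n).
Sample maximum = 23.96; prior scale x_m = 24.48 → posterior scale = max = 24.48.
Posterior shape = 5.11 + 7 = 12.11.
E[θ|data] = k·x_m/(k−1) = 12.11·24.48/11.11 = 26.6834.

26.6834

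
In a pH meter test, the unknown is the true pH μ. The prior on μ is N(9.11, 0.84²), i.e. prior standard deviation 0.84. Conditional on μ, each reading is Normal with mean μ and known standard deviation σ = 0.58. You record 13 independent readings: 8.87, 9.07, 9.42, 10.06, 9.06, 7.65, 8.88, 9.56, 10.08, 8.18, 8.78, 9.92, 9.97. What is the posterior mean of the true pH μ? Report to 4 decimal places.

For Normal data with known variance σ², a Normal(μ₀, σ₀²) prior on μ is conjugate. Posterior precision = 1/σ₀² + n/σ²; posterior mean is the precision-weighted average of μ₀ and x̄.
Σxᵢ = 8.87 + 9.07 + 9.42 + 10.06 + 9.06 + 7.65 + 8.88 + 9.56 + 10.08 + 8.18 + 8.78 + 9.92 + 9.97 = 119.5, so n·x̄ = 119.5.
σ₀² = 0.84² = 0.7056, σ² = 0.58² = 0.3364; σ² + n·σ₀² = 0.3364 + 13·0.7056 = 9.5092.
Posterior mean = (μ₀/σ₀² + n·x̄/σ²)/(1/σ₀² + n/σ²) = (σ²·μ₀ + σ₀²·n·x̄)/(σ² + n·σ₀²) = (0.3364·9.11 + 0.7056·119.5)/9.5092 = 87.383804/9.5092 = 9.1894.

9.1894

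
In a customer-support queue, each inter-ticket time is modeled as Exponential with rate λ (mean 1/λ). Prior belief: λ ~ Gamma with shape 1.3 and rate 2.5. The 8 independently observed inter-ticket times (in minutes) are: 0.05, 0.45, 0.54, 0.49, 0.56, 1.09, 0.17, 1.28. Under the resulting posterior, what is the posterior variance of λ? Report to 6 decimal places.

0.182938

With a Gamma(shape α, rate β) prior on the exponential rate λ, the posterior after n observations with total T = Σxᵢ is Gamma(α+n, β+T).
Sum of observations T = 4.63 minutes; n = 8.
Posterior: Gamma(1.3+8, 2.5+4.63) = Gamma(9.3, 7.13).
Var = α/β² = 0.182938.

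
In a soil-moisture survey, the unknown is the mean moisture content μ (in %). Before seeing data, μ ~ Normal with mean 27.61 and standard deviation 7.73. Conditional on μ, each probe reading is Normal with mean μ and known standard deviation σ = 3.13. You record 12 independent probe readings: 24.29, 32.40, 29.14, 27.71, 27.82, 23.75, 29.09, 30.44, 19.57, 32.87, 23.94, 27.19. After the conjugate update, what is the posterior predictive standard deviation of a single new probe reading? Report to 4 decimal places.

For Normal data with known variance σ², a Normal(μ₀, σ₀²) prior on μ is conjugate. Posterior precision = 1/σ₀² + n/σ²; posterior mean is the precision-weighted average of μ₀ and x̄.
σ₀² = 7.73² = 59.7529, σ² = 3.13² = 9.7969; σ² + n·σ₀² = 9.7969 + 12·59.7529 = 726.8317.
Posterior precision = 1/σ₀² + n/σ² = 1/59.7529 + 12/9.7969 = (σ² + n·σ₀²)/(σ₀²σ²) = 726.8317/(59.7529·9.7969); posterior variance σₙ² = σ₀²σ²/(σ² + n·σ₀²) = 59.7529·9.7969/726.8317 = 0.805404.
Predictive variance for one new observation = σₙ² + σ² = 59.7529·9.7969/726.8317 + 9.7969 = σ²·(σ₀² + 726.8317)/726.8317 = 9.7969·786.5846/726.8317 = 10.602304; SD = √(9.7969·786.5846/726.8317) = 3.2561.

3.2561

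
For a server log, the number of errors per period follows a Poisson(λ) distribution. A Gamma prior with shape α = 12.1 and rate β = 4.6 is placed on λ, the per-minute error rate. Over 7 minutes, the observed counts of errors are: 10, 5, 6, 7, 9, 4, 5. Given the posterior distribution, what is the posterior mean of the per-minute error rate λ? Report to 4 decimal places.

With a Gamma(shape α, rate β) prior, the Poisson likelihood is conjugate: the posterior is Gamma(α + ΣXᵢ, β + n).
Sum of counts S = 46 over n = 7 minutes.
Posterior: Gamma(α+S, β+n) = Gamma(12.1+46, 4.6+7) = Gamma(58.1, 11.6).
Posterior mean = α/β = 58.1/11.6 = 5.0086.

5.0086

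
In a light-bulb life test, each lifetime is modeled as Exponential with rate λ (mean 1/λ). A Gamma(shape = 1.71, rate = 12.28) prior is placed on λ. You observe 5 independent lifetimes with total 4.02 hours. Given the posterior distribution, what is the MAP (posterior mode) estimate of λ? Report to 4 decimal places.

With a Gamma(shape α, rate β) prior on the exponential rate λ, the posterior after n observations with total T = Σxᵢ is Gamma(α+n, β+T).
Posterior: Gamma(1.71+5, 12.28+4.02) = Gamma(6.71, 16.30).
Mode = (α−1)/β = 0.3503.

0.3503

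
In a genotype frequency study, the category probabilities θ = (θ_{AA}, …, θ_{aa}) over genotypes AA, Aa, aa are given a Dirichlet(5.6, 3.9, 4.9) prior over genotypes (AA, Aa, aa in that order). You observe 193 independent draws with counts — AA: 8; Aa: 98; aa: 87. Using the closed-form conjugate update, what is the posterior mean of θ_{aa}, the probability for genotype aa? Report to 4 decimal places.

The Dirichlet prior is conjugate to the Multinomial likelihood: each posterior αⱼ = prior αⱼ + observed count nⱼ.
Posterior concentration: (13.6, 101.9, 91.9), total = 207.4.
E[θ_{aa}|data] = α_{aa}/Σα = 91.9/207.4 = 0.4431.

0.4431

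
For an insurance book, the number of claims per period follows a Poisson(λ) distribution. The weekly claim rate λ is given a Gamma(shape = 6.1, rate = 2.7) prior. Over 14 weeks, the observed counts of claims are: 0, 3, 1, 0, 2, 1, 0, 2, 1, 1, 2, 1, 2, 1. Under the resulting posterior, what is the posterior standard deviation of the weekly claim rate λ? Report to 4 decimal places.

With a Gamma(shape α, rate β) prior, the Poisson likelihood is conjugate: the posterior is Gamma(α + ΣXᵢ, β + n).
Sum of counts S = 17 over n = 14 weeks.
Posterior: Gamma(α+S, β+n) = Gamma(6.1+17, 2.7+14) = Gamma(23.1, 16.7).
SD = √α/β = √23.1/16.7 = 0.2878.

0.2878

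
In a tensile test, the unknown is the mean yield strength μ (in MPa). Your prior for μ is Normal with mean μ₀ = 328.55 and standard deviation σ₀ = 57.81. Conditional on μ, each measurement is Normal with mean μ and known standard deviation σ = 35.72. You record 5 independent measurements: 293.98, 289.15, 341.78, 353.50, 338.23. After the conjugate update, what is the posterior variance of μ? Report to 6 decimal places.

237.080968

For Normal data with known variance σ², a Normal(μ₀, σ₀²) prior on μ is conjugate. Posterior precision = 1/σ₀² + n/σ²; posterior mean is the precision-weighted average of μ₀ and x̄.
σ₀² = 57.81² = 3341.9961, σ² = 35.72² = 1275.9184; σ² + n·σ₀² = 1275.9184 + 5·3341.9961 = 17985.8989.
Posterior precision = 1/σ₀² + n/σ² = 1/3341.9961 + 5/1275.9184 = (σ² + n·σ₀²)/(σ₀²σ²) = 17985.8989/(3341.9961·1275.9184); posterior variance σₙ² = σ₀²σ²/(σ² + n·σ₀²) = 3341.9961·1275.9184/17985.8989 = 237.080968.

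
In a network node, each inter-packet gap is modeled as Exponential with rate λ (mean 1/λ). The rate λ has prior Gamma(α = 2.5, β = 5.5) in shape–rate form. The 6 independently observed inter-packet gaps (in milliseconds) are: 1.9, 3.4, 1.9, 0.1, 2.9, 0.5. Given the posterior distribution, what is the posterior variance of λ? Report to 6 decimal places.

With a Gamma(shape α, rate β) prior on the exponential rate λ, the posterior after n observations with total T = Σxᵢ is Gamma(α+n, β+T).
Sum of observations T = 10.7 milliseconds; n = 6.
Posterior: Gamma(2.5+6, 5.5+10.7) = Gamma(8.5, 16.2).
Var = α/β² = 0.032388.

0.032388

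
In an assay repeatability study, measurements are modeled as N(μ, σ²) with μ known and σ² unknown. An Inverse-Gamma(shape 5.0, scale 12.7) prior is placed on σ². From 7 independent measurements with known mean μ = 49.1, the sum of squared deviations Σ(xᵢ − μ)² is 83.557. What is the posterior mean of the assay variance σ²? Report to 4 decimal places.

7.2638

With known mean μ and an Inverse-Gamma(α, β) prior on σ², the Normal likelihood is conjugate: posterior is Inv-Gamma(α + n/2, β + Σ(xᵢ−μ)²/2).
Posterior: Inv-Gamma(5.0 + 7/2, 12.7 + 83.557/2) = Inv-Gamma(8.50, 54.4785).
E[σ²|data] = β/(α−1) = 54.4785/7.50 = 7.2638.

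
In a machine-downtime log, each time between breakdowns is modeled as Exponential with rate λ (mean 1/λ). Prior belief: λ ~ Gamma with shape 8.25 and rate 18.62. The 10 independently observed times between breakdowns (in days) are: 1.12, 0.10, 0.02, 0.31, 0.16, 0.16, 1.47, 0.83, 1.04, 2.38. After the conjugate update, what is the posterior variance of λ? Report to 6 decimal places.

With a Gamma(shape α, rate β) prior on the exponential rate λ, the posterior after n observations with total T = Σxᵢ is Gamma(α+n, β+T).
Sum of observations T = 7.59 days; n = 10.
Posterior: Gamma(8.25+10, 18.62+7.59) = Gamma(18.25, 26.21).
Var = α/β² = 0.026566.

0.026566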